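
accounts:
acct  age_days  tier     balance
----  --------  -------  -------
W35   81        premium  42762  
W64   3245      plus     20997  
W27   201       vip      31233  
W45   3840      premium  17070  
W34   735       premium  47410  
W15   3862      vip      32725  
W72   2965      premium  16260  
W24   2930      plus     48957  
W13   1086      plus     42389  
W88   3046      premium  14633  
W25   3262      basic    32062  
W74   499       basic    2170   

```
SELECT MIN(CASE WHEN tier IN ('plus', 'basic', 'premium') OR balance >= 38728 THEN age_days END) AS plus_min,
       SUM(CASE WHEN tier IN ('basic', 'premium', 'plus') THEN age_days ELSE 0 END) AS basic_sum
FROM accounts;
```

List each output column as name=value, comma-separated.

[plus_min: tier IN ('plus', 'basic', 'premium') OR balance >= 38728]
acct=W35: ✓ → 81
acct=W64: ✓ → 3245
acct=W27: ✗
acct=W45: ✓ → 3840
acct=W34: ✓ → 735
acct=W15: ✗
acct=W72: ✓ → 2965
acct=W24: ✓ → 2930
acct=W13: ✓ → 1086
acct=W88: ✓ → 3046
acct=W25: ✓ → 3262
acct=W74: ✓ → 499
plus_min = MIN(81, 3245, 3840, 735, 2965, 2930, 1086, 3046, 3262, 499) = 81
—
[basic_sum: tier IN ('basic', 'premium', 'plus')]
acct=W35: ✓ → 81
acct=W64: ✓ → 3245
acct=W27: ✗
acct=W45: ✓ → 3840
acct=W34: ✓ → 735
acct=W15: ✗
acct=W72: ✓ → 2965
acct=W24: ✓ → 2930
acct=W13: ✓ → 1086
acct=W88: ✓ → 3046
acct=W25: ✓ → 3262
acct=W74: ✓ → 499
basic_sum = 81 + 3245 + 3840 + 735 + 2965 + 2930 + 1086 + 3046 + 3262 + 499 = 21689

plus_min=81, basic_sum=21689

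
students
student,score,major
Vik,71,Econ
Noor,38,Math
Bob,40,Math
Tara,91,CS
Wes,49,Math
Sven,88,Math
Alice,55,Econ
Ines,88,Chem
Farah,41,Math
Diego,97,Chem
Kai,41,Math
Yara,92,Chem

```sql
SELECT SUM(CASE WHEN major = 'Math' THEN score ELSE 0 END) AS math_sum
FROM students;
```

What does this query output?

student=Vik: ✗
student=Noor: ✓ → 38
student=Bob: ✓ → 40
student=Tara: ✗
student=Wes: ✓ → 49
student=Sven: ✓ → 88
student=Alice: ✗
student=Ines: ✗
student=Farah: ✓ → 41
student=Diego: ✗
student=Kai: ✓ → 41
student=Yara: ✗
math_sum = 38 + 40 + 49 + 88 + 41 + 41 = 297

297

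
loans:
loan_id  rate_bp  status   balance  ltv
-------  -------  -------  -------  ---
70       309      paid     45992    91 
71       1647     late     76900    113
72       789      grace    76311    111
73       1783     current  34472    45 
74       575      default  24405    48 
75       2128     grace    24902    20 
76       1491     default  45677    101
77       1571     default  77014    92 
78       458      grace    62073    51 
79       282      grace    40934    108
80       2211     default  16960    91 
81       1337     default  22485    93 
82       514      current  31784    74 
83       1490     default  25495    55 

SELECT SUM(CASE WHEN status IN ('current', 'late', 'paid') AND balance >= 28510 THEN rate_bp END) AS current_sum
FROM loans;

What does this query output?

4253

loan_id=70: ✓ → 309
loan_id=71: ✓ → 1647
loan_id=72: ✗
loan_id=73: ✓ → 1783
loan_id=74: ✗
loan_id=75: ✗
loan_id=76: ✗
loan_id=77: ✗
loan_id=78: ✗
loan_id=79: ✗
loan_id=80: ✗
loan_id=81: ✗
loan_id=82: ✓ → 514
loan_id=83: ✗
current_sum = 309 + 1647 + 1783 + 514 = 4253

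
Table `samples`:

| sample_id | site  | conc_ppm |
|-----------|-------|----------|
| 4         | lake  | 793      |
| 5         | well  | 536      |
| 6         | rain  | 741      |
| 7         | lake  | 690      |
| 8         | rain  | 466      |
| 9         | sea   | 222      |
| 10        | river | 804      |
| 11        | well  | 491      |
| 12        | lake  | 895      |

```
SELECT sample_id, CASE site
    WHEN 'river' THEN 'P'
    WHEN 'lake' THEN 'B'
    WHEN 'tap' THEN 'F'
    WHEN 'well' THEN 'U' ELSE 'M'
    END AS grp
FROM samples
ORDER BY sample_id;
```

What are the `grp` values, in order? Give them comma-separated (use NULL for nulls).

sample_id=4: site='lake' → B
sample_id=5: site='well' → U
sample_id=6: ELSE → M
sample_id=7: site='lake' → B
sample_id=8: ELSE → M
sample_id=9: ELSE → M
sample_id=10: site='river' → P
sample_id=11: site='well' → U
sample_id=12: site='lake' → B

B, U, M, B, M, M, P, U, B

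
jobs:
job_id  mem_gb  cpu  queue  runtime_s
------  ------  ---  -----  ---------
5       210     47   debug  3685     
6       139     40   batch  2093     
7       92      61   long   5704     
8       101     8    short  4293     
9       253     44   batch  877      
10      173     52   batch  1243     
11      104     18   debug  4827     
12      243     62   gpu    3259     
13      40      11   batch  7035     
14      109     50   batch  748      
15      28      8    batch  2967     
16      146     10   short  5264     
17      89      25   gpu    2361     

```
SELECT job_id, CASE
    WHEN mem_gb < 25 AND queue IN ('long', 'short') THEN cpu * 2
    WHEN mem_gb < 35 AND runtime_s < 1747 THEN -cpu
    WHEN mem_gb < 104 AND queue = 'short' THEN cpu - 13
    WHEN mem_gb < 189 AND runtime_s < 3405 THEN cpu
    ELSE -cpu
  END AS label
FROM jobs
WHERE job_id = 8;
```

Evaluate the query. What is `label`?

-5

job_id = 8: mem_gb=101, cpu=8, queue=short, runtime_s=4293.
mem_gb < 25 AND queue IN ('long', 'short') → false
mem_gb < 35 AND runtime_s < 1747 → false
mem_gb < 104 AND queue = 'short' → true → -5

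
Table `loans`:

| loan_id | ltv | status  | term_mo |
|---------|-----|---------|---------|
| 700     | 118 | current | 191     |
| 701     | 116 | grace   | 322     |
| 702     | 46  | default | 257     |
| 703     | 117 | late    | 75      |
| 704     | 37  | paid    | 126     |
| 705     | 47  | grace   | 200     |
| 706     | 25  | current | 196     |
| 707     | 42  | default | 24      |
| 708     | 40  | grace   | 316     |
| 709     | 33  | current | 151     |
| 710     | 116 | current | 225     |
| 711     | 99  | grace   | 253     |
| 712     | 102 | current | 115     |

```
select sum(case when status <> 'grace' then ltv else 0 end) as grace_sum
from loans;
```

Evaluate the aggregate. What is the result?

636

loan_id=700: ✓ → 118
loan_id=701: ✗
loan_id=702: ✓ → 46
loan_id=703: ✓ → 117
loan_id=704: ✓ → 37
loan_id=705: ✗
loan_id=706: ✓ → 25
loan_id=707: ✓ → 42
loan_id=708: ✗
loan_id=709: ✓ → 33
loan_id=710: ✓ → 116
loan_id=711: ✗
loan_id=712: ✓ → 102
grace_sum = 118 + 46 + 117 + 37 + 25 + 42 + 33 + 116 + 102 = 636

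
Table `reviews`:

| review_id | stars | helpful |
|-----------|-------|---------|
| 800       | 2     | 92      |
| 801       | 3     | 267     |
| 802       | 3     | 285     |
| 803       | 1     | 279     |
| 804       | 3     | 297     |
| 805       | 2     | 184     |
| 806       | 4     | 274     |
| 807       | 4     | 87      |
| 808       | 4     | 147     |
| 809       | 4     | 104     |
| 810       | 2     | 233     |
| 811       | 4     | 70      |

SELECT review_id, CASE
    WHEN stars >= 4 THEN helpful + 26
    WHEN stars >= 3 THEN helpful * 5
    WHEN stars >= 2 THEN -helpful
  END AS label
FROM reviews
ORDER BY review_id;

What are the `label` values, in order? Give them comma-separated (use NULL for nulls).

review_id=800: stars >= 2 → -92
review_id=801: stars >= 3 → 1335
review_id=802: stars >= 3 → 1425
review_id=803: (no match → NULL) → NULL
review_id=804: stars >= 3 → 1485
review_id=805: stars >= 2 → -184
review_id=806: stars >= 4 → 300
review_id=807: stars >= 4 → 113
review_id=808: stars >= 4 → 173
review_id=809: stars >= 4 → 130
review_id=810: stars >= 2 → -233
review_id=811: stars >= 4 → 96

-92, 1335, 1425, NULL, 1485, -184, 300, 113, 173, 130, -233, 96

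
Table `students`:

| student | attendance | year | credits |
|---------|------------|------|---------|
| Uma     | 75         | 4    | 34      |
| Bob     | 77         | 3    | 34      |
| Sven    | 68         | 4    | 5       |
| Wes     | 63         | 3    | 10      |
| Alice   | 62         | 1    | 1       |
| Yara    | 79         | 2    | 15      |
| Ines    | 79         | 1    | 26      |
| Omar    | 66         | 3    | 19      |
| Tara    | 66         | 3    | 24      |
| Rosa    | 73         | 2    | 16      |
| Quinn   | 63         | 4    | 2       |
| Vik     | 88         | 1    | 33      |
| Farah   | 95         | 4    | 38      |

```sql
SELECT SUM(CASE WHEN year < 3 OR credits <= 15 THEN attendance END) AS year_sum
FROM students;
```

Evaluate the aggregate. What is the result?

student=Uma: ✗
student=Bob: ✗
student=Sven: ✓ → 68
student=Wes: ✓ → 63
student=Alice: ✓ → 62
student=Yara: ✓ → 79
student=Ines: ✓ → 79
student=Omar: ✗
student=Tara: ✗
student=Rosa: ✓ → 73
student=Quinn: ✓ → 63
student=Vik: ✓ → 88
student=Farah: ✗
year_sum = 68 + 63 + 62 + 79 + 79 + 73 + 63 + 88 = 575

575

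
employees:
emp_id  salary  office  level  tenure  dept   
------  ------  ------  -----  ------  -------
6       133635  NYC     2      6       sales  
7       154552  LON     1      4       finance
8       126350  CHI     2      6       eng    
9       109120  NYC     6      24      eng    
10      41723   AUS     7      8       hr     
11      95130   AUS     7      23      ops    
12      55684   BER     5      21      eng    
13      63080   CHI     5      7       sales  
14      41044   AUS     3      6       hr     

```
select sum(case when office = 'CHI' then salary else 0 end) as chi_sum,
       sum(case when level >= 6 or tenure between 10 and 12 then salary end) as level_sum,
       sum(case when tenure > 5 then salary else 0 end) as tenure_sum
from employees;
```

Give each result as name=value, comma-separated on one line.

[chi_sum: office = 'CHI']
emp_id=6: ✗
emp_id=7: ✗
emp_id=8: ✓ → 126350
emp_id=9: ✗
emp_id=10: ✗
emp_id=11: ✗
emp_id=12: ✗
emp_id=13: ✓ → 63080
emp_id=14: ✗
chi_sum = 126350 + 63080 = 189430
—
[level_sum: level >= 6 or tenure between 10 and 12]
emp_id=6: ✗
emp_id=7: ✗
emp_id=8: ✗
emp_id=9: ✓ → 109120
emp_id=10: ✓ → 41723
emp_id=11: ✓ → 95130
emp_id=12: ✗
emp_id=13: ✗
emp_id=14: ✗
level_sum = 109120 + 41723 + 95130 = 245973
—
[tenure_sum: tenure > 5]
emp_id=6: ✓ → 133635
emp_id=7: ✗
emp_id=8: ✓ → 126350
emp_id=9: ✓ → 109120
emp_id=10: ✓ → 41723
emp_id=11: ✓ → 95130
emp_id=12: ✓ → 55684
emp_id=13: ✓ → 63080
emp_id=14: ✓ → 41044
tenure_sum = 133635 + 126350 + 109120 + 41723 + 95130 + 55684 + 63080 + 41044 = 665766

chi_sum=189430, level_sum=245973, tenure_sum=665766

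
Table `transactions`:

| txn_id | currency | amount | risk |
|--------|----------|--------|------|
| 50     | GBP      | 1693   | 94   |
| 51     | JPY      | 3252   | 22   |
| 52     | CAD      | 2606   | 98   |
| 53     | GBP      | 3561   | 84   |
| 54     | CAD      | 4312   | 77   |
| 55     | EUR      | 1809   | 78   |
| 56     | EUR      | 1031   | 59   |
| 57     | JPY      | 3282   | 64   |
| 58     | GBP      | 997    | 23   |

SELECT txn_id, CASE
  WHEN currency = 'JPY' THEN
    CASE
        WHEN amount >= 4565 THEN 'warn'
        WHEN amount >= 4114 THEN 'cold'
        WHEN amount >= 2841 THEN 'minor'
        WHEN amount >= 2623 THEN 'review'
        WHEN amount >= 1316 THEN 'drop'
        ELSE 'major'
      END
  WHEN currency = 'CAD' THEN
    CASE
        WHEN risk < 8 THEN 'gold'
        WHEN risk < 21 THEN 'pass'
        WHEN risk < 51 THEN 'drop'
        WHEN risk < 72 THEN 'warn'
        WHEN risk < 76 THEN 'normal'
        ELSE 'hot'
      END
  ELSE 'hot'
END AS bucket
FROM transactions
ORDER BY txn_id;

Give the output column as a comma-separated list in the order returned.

hot, minor, hot, hot, hot, hot, hot, minor, hot

txn_id=50: currency='GBP' → outer ELSE → hot
txn_id=51: currency='JPY' → inner[amount >= 2841] → minor
txn_id=52: currency='CAD' → inner[ELSE] → hot
txn_id=53: currency='GBP' → outer ELSE → hot
txn_id=54: currency='CAD' → inner[ELSE] → hot
txn_id=55: currency='EUR' → outer ELSE → hot
txn_id=56: currency='EUR' → outer ELSE → hot
txn_id=57: currency='JPY' → inner[amount >= 2841] → minor
txn_id=58: currency='GBP' → outer ELSE → hot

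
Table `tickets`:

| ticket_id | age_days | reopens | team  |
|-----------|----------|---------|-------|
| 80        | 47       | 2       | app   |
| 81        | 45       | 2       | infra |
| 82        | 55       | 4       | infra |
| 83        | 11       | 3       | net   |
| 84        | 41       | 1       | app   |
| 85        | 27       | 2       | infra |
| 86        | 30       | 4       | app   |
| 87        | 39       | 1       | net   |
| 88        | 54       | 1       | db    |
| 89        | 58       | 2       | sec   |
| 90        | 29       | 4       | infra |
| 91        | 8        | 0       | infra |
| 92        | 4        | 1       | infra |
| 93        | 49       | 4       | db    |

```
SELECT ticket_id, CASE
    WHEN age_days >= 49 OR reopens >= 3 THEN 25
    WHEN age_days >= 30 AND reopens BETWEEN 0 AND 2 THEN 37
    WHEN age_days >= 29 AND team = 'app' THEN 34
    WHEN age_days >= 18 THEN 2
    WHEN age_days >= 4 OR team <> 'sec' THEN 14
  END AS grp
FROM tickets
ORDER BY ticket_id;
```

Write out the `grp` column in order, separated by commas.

37, 37, 25, 25, 37, 2, 25, 37, 25, 25, 25, 14, 14, 25

ticket_id=80: age_days >= 30 AND reopens BETWEEN 0 AND 2 → 37
ticket_id=81: age_days >= 30 AND reopens BETWEEN 0 AND 2 → 37
ticket_id=82: age_days >= 49 OR reopens >= 3 → 25
ticket_id=83: age_days >= 49 OR reopens >= 3 → 25
ticket_id=84: age_days >= 30 AND reopens BETWEEN 0 AND 2 → 37
ticket_id=85: age_days >= 18 → 2
ticket_id=86: age_days >= 49 OR reopens >= 3 → 25
ticket_id=87: age_days >= 30 AND reopens BETWEEN 0 AND 2 → 37
ticket_id=88: age_days >= 49 OR reopens >= 3 → 25
ticket_id=89: age_days >= 49 OR reopens >= 3 → 25
ticket_id=90: age_days >= 49 OR reopens >= 3 → 25
ticket_id=91: age_days >= 4 OR team <> 'sec' → 14
ticket_id=92: age_days >= 4 OR team <> 'sec' → 14
ticket_id=93: age_days >= 49 OR reopens >= 3 → 25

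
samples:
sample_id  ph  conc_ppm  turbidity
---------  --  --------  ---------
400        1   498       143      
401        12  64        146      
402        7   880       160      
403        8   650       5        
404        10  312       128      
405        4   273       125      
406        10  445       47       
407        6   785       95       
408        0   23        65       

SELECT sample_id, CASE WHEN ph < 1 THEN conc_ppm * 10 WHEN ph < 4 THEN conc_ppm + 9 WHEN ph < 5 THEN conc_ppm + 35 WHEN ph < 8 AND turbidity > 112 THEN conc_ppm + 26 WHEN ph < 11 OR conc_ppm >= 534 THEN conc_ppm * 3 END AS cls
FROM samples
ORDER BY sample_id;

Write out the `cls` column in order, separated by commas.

sample_id=400: ph < 4 → 507
sample_id=401: (no match → NULL) → NULL
sample_id=402: ph < 8 AND turbidity > 112 → 906
sample_id=403: ph < 11 OR conc_ppm >= 534 → 1950
sample_id=404: ph < 11 OR conc_ppm >= 534 → 936
sample_id=405: ph < 5 → 308
sample_id=406: ph < 11 OR conc_ppm >= 534 → 1335
sample_id=407: ph < 11 OR conc_ppm >= 534 → 2355
sample_id=408: ph < 1 → 230

507, NULL, 906, 1950, 936, 308, 1335, 2355, 230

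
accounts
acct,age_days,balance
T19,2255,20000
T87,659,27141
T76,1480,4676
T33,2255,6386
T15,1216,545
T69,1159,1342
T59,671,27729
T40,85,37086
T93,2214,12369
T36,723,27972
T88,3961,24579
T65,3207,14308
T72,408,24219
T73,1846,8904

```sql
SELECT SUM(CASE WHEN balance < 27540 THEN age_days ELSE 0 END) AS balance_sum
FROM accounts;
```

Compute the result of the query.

20660

acct=T19: ✓ → 2255
acct=T87: ✓ → 659
acct=T76: ✓ → 1480
acct=T33: ✓ → 2255
acct=T15: ✓ → 1216
acct=T69: ✓ → 1159
acct=T59: ✗
acct=T40: ✗
acct=T93: ✓ → 2214
acct=T36: ✗
acct=T88: ✓ → 3961
acct=T65: ✓ → 3207
acct=T72: ✓ → 408
acct=T73: ✓ → 1846
balance_sum = 2255 + 659 + 1480 + 2255 + 1216 + 1159 + 2214 + 3961 + 3207 + 408 + 1846 = 20660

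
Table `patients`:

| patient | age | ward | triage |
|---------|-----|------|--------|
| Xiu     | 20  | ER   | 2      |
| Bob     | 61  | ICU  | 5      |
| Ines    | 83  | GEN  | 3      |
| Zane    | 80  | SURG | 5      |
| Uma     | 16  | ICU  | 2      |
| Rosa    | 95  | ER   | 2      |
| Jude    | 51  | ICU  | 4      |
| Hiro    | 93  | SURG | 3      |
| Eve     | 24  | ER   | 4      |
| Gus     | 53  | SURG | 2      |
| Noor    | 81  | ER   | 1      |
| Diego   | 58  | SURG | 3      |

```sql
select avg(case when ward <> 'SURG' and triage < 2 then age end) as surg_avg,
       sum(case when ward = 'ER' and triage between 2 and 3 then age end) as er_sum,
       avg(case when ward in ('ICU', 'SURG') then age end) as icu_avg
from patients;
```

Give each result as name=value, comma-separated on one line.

[surg_avg: ward <> 'SURG' and triage < 2]
patient=Xiu: ✗
patient=Bob: ✗
patient=Ines: ✗
patient=Zane: ✗
patient=Uma: ✗
patient=Rosa: ✗
patient=Jude: ✗
patient=Hiro: ✗
patient=Eve: ✗
patient=Gus: ✗
patient=Noor: ✓ → 81
patient=Diego: ✗
surg_avg = 81
—
[er_sum: ward = 'ER' and triage between 2 and 3]
patient=Xiu: ✓ → 20
patient=Bob: ✗
patient=Ines: ✗
patient=Zane: ✗
patient=Uma: ✗
patient=Rosa: ✓ → 95
patient=Jude: ✗
patient=Hiro: ✗
patient=Eve: ✗
patient=Gus: ✗
patient=Noor: ✗
patient=Diego: ✗
er_sum = 20 + 95 = 115
—
[icu_avg: ward in ('ICU', 'SURG')]
patient=Xiu: ✗
patient=Bob: ✓ → 61
patient=Ines: ✗
patient=Zane: ✓ → 80
patient=Uma: ✓ → 16
patient=Rosa: ✗
patient=Jude: ✓ → 51
patient=Hiro: ✓ → 93
patient=Eve: ✗
patient=Gus: ✓ → 53
patient=Noor: ✗
patient=Diego: ✓ → 58
icu_avg = (61 + 80 + 16 + 51 + 93 + 53 + 58) / 7 = 58.8571428571

surg_avg=81, er_sum=115, icu_avg=58.8571428571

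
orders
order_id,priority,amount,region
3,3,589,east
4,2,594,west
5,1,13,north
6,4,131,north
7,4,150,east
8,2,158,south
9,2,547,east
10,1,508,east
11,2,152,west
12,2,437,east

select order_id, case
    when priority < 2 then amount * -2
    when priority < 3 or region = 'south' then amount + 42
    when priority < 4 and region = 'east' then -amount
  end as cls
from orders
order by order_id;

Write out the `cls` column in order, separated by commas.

order_id=3: priority < 4 and region = 'east' → -589
order_id=4: priority < 3 or region = 'south' → 636
order_id=5: priority < 2 → -26
order_id=6: (no match → NULL) → NULL
order_id=7: (no match → NULL) → NULL
order_id=8: priority < 3 or region = 'south' → 200
order_id=9: priority < 3 or region = 'south' → 589
order_id=10: priority < 2 → -1016
order_id=11: priority < 3 or region = 'south' → 194
order_id=12: priority < 3 or region = 'south' → 479

-589, 636, -26, NULL, NULL, 200, 589, -1016, 194, 479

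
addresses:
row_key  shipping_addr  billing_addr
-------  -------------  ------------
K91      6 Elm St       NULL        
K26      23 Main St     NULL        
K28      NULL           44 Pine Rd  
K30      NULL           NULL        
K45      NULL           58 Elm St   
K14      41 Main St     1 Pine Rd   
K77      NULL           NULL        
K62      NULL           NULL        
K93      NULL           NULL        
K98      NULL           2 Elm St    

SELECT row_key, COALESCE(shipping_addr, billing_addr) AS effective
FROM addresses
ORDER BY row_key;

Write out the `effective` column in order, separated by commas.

row_key=K14: shipping_addr=41 Main St → 41 Main St
row_key=K26: shipping_addr=23 Main St → 23 Main St
row_key=K28: shipping_addr=NULL, billing_addr=44 Pine Rd → 44 Pine Rd
row_key=K30: shipping_addr=NULL, billing_addr=NULL (all NULL) → NULL
row_key=K45: shipping_addr=NULL, billing_addr=58 Elm St → 58 Elm St
row_key=K62: shipping_addr=NULL, billing_addr=NULL (all NULL) → NULL
row_key=K77: shipping_addr=NULL, billing_addr=NULL (all NULL) → NULL
row_key=K91: shipping_addr=6 Elm St → 6 Elm St
row_key=K93: shipping_addr=NULL, billing_addr=NULL (all NULL) → NULL
row_key=K98: shipping_addr=NULL, billing_addr=2 Elm St → 2 Elm St

41 Main St, 23 Main St, 44 Pine Rd, NULL, 58 Elm St, NULL, NULL, 6 Elm St, NULL, 2 Elm St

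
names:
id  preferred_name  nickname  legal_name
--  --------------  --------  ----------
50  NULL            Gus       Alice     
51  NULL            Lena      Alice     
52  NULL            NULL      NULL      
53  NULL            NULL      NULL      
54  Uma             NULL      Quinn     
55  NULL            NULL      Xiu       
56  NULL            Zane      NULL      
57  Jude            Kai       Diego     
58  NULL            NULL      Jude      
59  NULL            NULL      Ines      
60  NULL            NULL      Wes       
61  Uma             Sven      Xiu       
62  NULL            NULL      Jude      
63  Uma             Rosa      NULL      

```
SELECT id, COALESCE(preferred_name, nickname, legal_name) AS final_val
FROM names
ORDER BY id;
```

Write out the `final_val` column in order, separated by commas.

id=50: preferred_name=NULL, nickname=Gus → Gus
id=51: preferred_name=NULL, nickname=Lena → Lena
id=52: preferred_name=NULL, nickname=NULL, legal_name=NULL (all NULL) → NULL
id=53: preferred_name=NULL, nickname=NULL, legal_name=NULL (all NULL) → NULL
id=54: preferred_name=Uma → Uma
id=55: preferred_name=NULL, nickname=NULL, legal_name=Xiu → Xiu
id=56: preferred_name=NULL, nickname=Zane → Zane
id=57: preferred_name=Jude → Jude
id=58: preferred_name=NULL, nickname=NULL, legal_name=Jude → Jude
id=59: preferred_name=NULL, nickname=NULL, legal_name=Ines → Ines
id=60: preferred_name=NULL, nickname=NULL, legal_name=Wes → Wes
id=61: preferred_name=Uma → Uma
id=62: preferred_name=NULL, nickname=NULL, legal_name=Jude → Jude
id=63: preferred_name=Uma → Uma

Gus, Lena, NULL, NULL, Uma, Xiu, Zane, Jude, Jude, Ines, Wes, Uma, Jude, Uma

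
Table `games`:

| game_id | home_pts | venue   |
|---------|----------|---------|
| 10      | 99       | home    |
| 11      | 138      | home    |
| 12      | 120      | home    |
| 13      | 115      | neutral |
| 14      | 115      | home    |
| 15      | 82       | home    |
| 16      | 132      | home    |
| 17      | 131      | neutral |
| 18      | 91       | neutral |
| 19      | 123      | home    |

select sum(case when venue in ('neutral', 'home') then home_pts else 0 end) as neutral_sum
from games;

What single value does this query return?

1146

game_id=10: ✓ → 99
game_id=11: ✓ → 138
game_id=12: ✓ → 120
game_id=13: ✓ → 115
game_id=14: ✓ → 115
game_id=15: ✓ → 82
game_id=16: ✓ → 132
game_id=17: ✓ → 131
game_id=18: ✓ → 91
game_id=19: ✓ → 123
neutral_sum = 99 + 138 + 120 + 115 + 115 + 82 + 132 + 131 + 91 + 123 = 1146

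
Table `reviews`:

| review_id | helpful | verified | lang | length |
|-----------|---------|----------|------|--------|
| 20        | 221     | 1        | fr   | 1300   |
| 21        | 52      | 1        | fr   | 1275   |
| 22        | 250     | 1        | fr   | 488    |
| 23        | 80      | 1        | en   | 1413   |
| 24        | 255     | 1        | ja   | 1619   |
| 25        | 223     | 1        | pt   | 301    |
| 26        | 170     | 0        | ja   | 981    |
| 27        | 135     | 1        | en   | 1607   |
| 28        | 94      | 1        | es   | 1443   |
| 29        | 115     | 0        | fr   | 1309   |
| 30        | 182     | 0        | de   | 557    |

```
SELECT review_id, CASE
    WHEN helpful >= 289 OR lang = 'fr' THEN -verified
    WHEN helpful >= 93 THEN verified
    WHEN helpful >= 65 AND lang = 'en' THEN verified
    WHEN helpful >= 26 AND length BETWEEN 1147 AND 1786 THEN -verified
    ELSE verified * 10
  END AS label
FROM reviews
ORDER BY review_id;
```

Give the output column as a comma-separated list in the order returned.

review_id=20: helpful >= 289 OR lang = 'fr' → -1
review_id=21: helpful >= 289 OR lang = 'fr' → -1
review_id=22: helpful >= 289 OR lang = 'fr' → -1
review_id=23: helpful >= 65 AND lang = 'en' → 1
review_id=24: helpful >= 93 → 1
review_id=25: helpful >= 93 → 1
review_id=26: helpful >= 93 → 0
review_id=27: helpful >= 93 → 1
review_id=28: helpful >= 93 → 1
review_id=29: helpful >= 289 OR lang = 'fr' → 0
review_id=30: helpful >= 93 → 0

-1, -1, -1, 1, 1, 1, 0, 1, 1, 0, 0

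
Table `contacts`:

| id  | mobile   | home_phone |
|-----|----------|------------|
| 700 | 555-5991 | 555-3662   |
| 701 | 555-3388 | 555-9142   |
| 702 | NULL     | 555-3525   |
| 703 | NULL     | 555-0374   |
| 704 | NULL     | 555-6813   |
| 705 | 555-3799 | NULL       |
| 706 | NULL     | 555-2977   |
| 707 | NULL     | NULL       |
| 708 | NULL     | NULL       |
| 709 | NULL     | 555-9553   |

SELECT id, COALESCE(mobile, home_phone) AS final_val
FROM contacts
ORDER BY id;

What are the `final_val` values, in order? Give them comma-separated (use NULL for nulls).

id=700: mobile=555-5991 → 555-5991
id=701: mobile=555-3388 → 555-3388
id=702: mobile=NULL, home_phone=555-3525 → 555-3525
id=703: mobile=NULL, home_phone=555-0374 → 555-0374
id=704: mobile=NULL, home_phone=555-6813 → 555-6813
id=705: mobile=555-3799 → 555-3799
id=706: mobile=NULL, home_phone=555-2977 → 555-2977
id=707: mobile=NULL, home_phone=NULL (all NULL) → NULL
id=708: mobile=NULL, home_phone=NULL (all NULL) → NULL
id=709: mobile=NULL, home_phone=555-9553 → 555-9553

555-5991, 555-3388, 555-3525, 555-0374, 555-6813, 555-3799, 555-2977, NULL, NULL, 555-9553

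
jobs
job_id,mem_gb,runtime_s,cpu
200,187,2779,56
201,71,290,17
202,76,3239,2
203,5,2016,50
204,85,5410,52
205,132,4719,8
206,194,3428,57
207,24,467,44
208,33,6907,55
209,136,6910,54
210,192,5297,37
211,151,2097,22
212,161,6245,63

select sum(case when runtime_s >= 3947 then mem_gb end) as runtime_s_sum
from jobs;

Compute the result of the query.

739

job_id=200: ✗
job_id=201: ✗
job_id=202: ✗
job_id=203: ✗
job_id=204: ✓ → 85
job_id=205: ✓ → 132
job_id=206: ✗
job_id=207: ✗
job_id=208: ✓ → 33
job_id=209: ✓ → 136
job_id=210: ✓ → 192
job_id=211: ✗
job_id=212: ✓ → 161
runtime_s_sum = 85 + 132 + 33 + 136 + 192 + 161 = 739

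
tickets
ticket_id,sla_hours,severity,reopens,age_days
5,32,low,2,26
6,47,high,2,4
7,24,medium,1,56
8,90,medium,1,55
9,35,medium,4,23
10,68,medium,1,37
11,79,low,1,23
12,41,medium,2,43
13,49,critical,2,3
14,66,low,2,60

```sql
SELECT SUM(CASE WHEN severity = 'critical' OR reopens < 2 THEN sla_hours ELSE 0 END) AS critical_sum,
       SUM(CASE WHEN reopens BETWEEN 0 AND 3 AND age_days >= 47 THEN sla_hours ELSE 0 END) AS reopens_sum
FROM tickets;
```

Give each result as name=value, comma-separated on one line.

[critical_sum: severity = 'critical' OR reopens < 2]
ticket_id=5: ✗
ticket_id=6: ✗
ticket_id=7: ✓ → 24
ticket_id=8: ✓ → 90
ticket_id=9: ✗
ticket_id=10: ✓ → 68
ticket_id=11: ✓ → 79
ticket_id=12: ✗
ticket_id=13: ✓ → 49
ticket_id=14: ✗
critical_sum = 24 + 90 + 68 + 79 + 49 = 310
—
[reopens_sum: reopens BETWEEN 0 AND 3 AND age_days >= 47]
ticket_id=5: ✗
ticket_id=6: ✗
ticket_id=7: ✓ → 24
ticket_id=8: ✓ → 90
ticket_id=9: ✗
ticket_id=10: ✗
ticket_id=11: ✗
ticket_id=12: ✗
ticket_id=13: ✗
ticket_id=14: ✓ → 66
reopens_sum = 24 + 90 + 66 = 180

critical_sum=310, reopens_sum=180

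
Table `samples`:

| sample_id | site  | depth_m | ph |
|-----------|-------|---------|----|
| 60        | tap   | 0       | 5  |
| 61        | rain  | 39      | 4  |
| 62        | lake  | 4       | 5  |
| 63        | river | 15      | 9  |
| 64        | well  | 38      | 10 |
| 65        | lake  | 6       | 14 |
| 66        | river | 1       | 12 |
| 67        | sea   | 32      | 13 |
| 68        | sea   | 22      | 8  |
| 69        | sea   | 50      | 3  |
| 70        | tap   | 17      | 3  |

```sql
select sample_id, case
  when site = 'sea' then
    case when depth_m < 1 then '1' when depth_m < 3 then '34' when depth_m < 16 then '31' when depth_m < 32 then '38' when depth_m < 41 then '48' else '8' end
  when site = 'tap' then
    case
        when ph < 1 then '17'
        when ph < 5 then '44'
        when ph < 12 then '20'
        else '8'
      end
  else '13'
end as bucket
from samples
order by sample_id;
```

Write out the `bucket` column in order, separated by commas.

sample_id=60: site='tap' → inner[ph < 12] → 20
sample_id=61: site='rain' → outer ELSE → 13
sample_id=62: site='lake' → outer ELSE → 13
sample_id=63: site='river' → outer ELSE → 13
sample_id=64: site='well' → outer ELSE → 13
sample_id=65: site='lake' → outer ELSE → 13
sample_id=66: site='river' → outer ELSE → 13
sample_id=67: site='sea' → inner[depth_m < 41] → 48
sample_id=68: site='sea' → inner[depth_m < 32] → 38
sample_id=69: site='sea' → inner[ELSE] → 8
sample_id=70: site='tap' → inner[ph < 5] → 44

20, 13, 13, 13, 13, 13, 13, 48, 38, 8, 44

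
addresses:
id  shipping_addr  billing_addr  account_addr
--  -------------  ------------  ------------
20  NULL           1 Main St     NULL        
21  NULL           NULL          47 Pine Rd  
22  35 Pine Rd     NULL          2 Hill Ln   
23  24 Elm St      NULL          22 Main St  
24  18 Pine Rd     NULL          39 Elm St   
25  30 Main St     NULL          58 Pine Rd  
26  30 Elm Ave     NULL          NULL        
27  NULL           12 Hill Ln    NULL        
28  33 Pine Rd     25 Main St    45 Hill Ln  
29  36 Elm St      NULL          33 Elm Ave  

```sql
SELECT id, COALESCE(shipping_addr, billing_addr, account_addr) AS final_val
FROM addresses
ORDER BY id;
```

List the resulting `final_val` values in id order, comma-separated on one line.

id=20: shipping_addr=NULL, billing_addr=1 Main St → 1 Main St
id=21: shipping_addr=NULL, billing_addr=NULL, account_addr=47 Pine Rd → 47 Pine Rd
id=22: shipping_addr=35 Pine Rd → 35 Pine Rd
id=23: shipping_addr=24 Elm St → 24 Elm St
id=24: shipping_addr=18 Pine Rd → 18 Pine Rd
id=25: shipping_addr=30 Main St → 30 Main St
id=26: shipping_addr=30 Elm Ave → 30 Elm Ave
id=27: shipping_addr=NULL, billing_addr=12 Hill Ln → 12 Hill Ln
id=28: shipping_addr=33 Pine Rd → 33 Pine Rd
id=29: shipping_addr=36 Elm St → 36 Elm St

1 Main St, 47 Pine Rd, 35 Pine Rd, 24 Elm St, 18 Pine Rd, 30 Main St, 30 Elm Ave, 12 Hill Ln, 33 Pine Rd, 36 Elm St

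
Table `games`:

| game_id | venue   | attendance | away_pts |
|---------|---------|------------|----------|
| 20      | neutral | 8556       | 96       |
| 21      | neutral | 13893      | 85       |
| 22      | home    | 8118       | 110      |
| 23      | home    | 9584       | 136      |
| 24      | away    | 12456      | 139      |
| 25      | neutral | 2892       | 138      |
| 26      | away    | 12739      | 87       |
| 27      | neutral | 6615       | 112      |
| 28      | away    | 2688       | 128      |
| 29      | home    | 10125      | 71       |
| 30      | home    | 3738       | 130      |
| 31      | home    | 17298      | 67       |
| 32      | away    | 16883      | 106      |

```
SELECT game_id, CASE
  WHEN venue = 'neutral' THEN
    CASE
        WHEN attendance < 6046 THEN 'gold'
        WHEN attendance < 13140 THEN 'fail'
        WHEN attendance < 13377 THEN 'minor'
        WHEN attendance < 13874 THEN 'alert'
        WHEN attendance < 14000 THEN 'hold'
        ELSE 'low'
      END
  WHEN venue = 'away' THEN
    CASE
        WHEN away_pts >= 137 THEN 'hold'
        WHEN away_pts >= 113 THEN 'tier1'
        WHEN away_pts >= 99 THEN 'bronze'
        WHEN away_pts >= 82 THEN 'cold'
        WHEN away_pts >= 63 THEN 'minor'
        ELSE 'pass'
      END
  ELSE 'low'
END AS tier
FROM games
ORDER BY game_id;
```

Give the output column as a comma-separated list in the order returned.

game_id=20: venue='neutral' → inner[attendance < 13140] → fail
game_id=21: venue='neutral' → inner[attendance < 14000] → hold
game_id=22: venue='home' → outer ELSE → low
game_id=23: venue='home' → outer ELSE → low
game_id=24: venue='away' → inner[away_pts >= 137] → hold
game_id=25: venue='neutral' → inner[attendance < 6046] → gold
game_id=26: venue='away' → inner[away_pts >= 82] → cold
game_id=27: venue='neutral' → inner[attendance < 13140] → fail
game_id=28: venue='away' → inner[away_pts >= 113] → tier1
game_id=29: venue='home' → outer ELSE → low
game_id=30: venue='home' → outer ELSE → low
game_id=31: venue='home' → outer ELSE → low
game_id=32: venue='away' → inner[away_pts >= 99] → bronze

fail, hold, low, low, hold, gold, cold, fail, tier1, low, low, low, bronze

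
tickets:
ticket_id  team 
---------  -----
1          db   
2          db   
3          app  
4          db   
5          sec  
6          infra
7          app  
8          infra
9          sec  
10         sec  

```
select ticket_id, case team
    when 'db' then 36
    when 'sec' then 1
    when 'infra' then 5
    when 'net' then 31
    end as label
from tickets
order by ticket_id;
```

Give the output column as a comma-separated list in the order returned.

ticket_id=1: team='db' → 36
ticket_id=2: team='db' → 36
ticket_id=3: (no match → NULL) → NULL
ticket_id=4: team='db' → 36
ticket_id=5: team='sec' → 1
ticket_id=6: team='infra' → 5
ticket_id=7: (no match → NULL) → NULL
ticket_id=8: team='infra' → 5
ticket_id=9: team='sec' → 1
ticket_id=10: team='sec' → 1

36, 36, NULL, 36, 1, 5, NULL, 5, 1, 1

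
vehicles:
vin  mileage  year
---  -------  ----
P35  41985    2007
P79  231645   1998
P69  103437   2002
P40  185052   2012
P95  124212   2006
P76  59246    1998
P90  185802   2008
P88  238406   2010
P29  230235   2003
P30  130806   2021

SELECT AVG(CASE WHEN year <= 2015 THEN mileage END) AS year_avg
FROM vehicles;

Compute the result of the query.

155557.7777777778

vin=P35: ✓ → 41985
vin=P79: ✓ → 231645
vin=P69: ✓ → 103437
vin=P40: ✓ → 185052
vin=P95: ✓ → 124212
vin=P76: ✓ → 59246
vin=P90: ✓ → 185802
vin=P88: ✓ → 238406
vin=P29: ✓ → 230235
vin=P30: ✗
year_avg = (41985 + 231645 + 103437 + 185052 + 124212 + 59246 + 185802 + 238406 + 230235) / 9 = 155557.7777777778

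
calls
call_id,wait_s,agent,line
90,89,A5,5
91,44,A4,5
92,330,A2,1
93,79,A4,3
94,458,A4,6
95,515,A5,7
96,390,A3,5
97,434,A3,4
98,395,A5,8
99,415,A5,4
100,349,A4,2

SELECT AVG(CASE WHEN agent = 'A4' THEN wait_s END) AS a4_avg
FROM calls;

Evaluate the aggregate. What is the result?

call_id=90: ✗
call_id=91: ✓ → 44
call_id=92: ✗
call_id=93: ✓ → 79
call_id=94: ✓ → 458
call_id=95: ✗
call_id=96: ✗
call_id=97: ✗
call_id=98: ✗
call_id=99: ✗
call_id=100: ✓ → 349
a4_avg = (44 + 79 + 458 + 349) / 4 = 232.5

232.5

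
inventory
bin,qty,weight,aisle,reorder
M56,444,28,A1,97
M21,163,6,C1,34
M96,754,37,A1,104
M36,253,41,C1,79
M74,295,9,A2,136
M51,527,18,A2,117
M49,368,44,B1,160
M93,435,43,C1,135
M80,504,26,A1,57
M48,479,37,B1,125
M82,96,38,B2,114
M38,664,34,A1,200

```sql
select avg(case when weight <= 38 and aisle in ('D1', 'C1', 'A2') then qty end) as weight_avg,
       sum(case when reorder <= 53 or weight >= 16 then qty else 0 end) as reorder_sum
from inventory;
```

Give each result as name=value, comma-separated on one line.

[weight_avg: weight <= 38 and aisle in ('D1', 'C1', 'A2')]
bin=M56: ✗
bin=M21: ✓ → 163
bin=M96: ✗
bin=M36: ✗
bin=M74: ✓ → 295
bin=M51: ✓ → 527
bin=M49: ✗
bin=M93: ✗
bin=M80: ✗
bin=M48: ✗
bin=M82: ✗
bin=M38: ✗
weight_avg = (163 + 295 + 527) / 3 = 328.3333333333
—
[reorder_sum: reorder <= 53 or weight >= 16]
bin=M56: ✓ → 444
bin=M21: ✓ → 163
bin=M96: ✓ → 754
bin=M36: ✓ → 253
bin=M74: ✗
bin=M51: ✓ → 527
bin=M49: ✓ → 368
bin=M93: ✓ → 435
bin=M80: ✓ → 504
bin=M48: ✓ → 479
bin=M82: ✓ → 96
bin=M38: ✓ → 664
reorder_sum = 444 + 163 + 754 + 253 + 527 + 368 + 435 + 504 + 479 + 96 + 664 = 4687

weight_avg=328.3333333333, reorder_sum=4687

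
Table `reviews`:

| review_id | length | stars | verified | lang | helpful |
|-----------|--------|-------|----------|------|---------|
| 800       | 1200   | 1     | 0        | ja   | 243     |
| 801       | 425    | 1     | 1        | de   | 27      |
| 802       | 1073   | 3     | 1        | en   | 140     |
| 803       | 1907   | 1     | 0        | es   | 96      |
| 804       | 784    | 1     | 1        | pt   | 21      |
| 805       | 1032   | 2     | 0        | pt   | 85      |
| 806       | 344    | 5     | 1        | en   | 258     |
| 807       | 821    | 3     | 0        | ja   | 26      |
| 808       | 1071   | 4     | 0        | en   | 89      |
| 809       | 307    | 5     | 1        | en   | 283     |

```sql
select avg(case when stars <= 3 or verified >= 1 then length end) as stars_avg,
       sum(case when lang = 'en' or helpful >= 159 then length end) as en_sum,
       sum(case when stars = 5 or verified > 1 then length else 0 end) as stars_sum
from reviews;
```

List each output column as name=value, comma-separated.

stars_avg=877, en_sum=3995, stars_sum=651

[stars_avg: stars <= 3 or verified >= 1]
review_id=800: ✓ → 1200
review_id=801: ✓ → 425
review_id=802: ✓ → 1073
review_id=803: ✓ → 1907
review_id=804: ✓ → 784
review_id=805: ✓ → 1032
review_id=806: ✓ → 344
review_id=807: ✓ → 821
review_id=808: ✗
review_id=809: ✓ → 307
stars_avg = (1200 + 425 + 1073 + 1907 + 784 + 1032 + 344 + 821 + 307) / 9 = 877
—
[en_sum: lang = 'en' or helpful >= 159]
review_id=800: ✓ → 1200
review_id=801: ✗
review_id=802: ✓ → 1073
review_id=803: ✗
review_id=804: ✗
review_id=805: ✗
review_id=806: ✓ → 344
review_id=807: ✗
review_id=808: ✓ → 1071
review_id=809: ✓ → 307
en_sum = 1200 + 1073 + 344 + 1071 + 307 = 3995
—
[stars_sum: stars = 5 or verified > 1]
review_id=800: ✗
review_id=801: ✗
review_id=802: ✗
review_id=803: ✗
review_id=804: ✗
review_id=805: ✗
review_id=806: ✓ → 344
review_id=807: ✗
review_id=808: ✗
review_id=809: ✓ → 307
stars_sum = 344 + 307 = 651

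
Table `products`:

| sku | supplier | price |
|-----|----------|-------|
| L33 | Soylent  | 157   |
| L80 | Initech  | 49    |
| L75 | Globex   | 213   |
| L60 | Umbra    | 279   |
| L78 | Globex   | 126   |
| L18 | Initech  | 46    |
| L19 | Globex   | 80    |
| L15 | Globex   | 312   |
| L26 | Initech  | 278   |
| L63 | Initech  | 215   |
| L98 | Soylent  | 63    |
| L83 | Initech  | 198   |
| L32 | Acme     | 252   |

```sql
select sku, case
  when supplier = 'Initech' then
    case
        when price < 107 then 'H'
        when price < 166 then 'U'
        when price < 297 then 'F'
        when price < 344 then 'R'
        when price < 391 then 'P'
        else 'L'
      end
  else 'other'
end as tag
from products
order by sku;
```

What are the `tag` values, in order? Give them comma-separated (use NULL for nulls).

other, H, other, F, other, other, other, F, other, other, H, F, other

sku=L15: supplier='Globex' → outer ELSE → other
sku=L18: supplier='Initech' → inner[price < 107] → H
sku=L19: supplier='Globex' → outer ELSE → other
sku=L26: supplier='Initech' → inner[price < 297] → F
sku=L32: supplier='Acme' → outer ELSE → other
sku=L33: supplier='Soylent' → outer ELSE → other
sku=L60: supplier='Umbra' → outer ELSE → other
sku=L63: supplier='Initech' → inner[price < 297] → F
sku=L75: supplier='Globex' → outer ELSE → other
sku=L78: supplier='Globex' → outer ELSE → other
sku=L80: supplier='Initech' → inner[price < 107] → H
sku=L83: supplier='Initech' → inner[price < 297] → F
sku=L98: supplier='Soylent' → outer ELSE → other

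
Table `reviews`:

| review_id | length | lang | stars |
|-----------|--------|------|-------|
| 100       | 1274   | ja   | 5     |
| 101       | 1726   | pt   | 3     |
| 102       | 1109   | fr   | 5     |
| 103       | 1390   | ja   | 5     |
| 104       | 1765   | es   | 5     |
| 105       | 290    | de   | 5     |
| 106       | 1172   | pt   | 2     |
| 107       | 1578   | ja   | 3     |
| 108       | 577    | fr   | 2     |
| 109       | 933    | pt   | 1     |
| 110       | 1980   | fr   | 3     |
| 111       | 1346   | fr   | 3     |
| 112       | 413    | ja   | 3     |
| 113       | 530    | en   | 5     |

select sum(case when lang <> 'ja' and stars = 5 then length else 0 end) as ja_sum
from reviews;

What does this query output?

3694

review_id=100: ✗
review_id=101: ✗
review_id=102: ✓ → 1109
review_id=103: ✗
review_id=104: ✓ → 1765
review_id=105: ✓ → 290
review_id=106: ✗
review_id=107: ✗
review_id=108: ✗
review_id=109: ✗
review_id=110: ✗
review_id=111: ✗
review_id=112: ✗
review_id=113: ✓ → 530
ja_sum = 1109 + 1765 + 290 + 530 = 3694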